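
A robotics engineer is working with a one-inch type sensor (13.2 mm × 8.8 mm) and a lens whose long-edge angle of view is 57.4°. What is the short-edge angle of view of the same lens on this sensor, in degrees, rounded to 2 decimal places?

40.10°

From the long-edge AOV: f = 13.2 / (2·tan(28.7°)) = 13.2 / 1.09497 ≈ 12.0551 mm.
Short-edge AOV = 2·arctan(8.8 / (2 × 12.0551)) = 2·arctan(0.36499) ≈ 40.1031°.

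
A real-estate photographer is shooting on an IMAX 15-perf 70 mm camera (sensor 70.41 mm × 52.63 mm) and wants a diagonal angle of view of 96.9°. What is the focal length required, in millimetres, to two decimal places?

38.95 mm

Sensor diagonal = √(70.41² + 52.63²) = √7727.4850 ≈ 87.9061 mm.
From α = 2·arctan(d/2f) we get f = d / (2·tan(α/2)).
With d = 87.9061 mm and α/2 = 48.45°, tan(α/2) ≈ 1.12831, so f ≈ 87.9061 / 2.25662 ≈ 38.9548 mm.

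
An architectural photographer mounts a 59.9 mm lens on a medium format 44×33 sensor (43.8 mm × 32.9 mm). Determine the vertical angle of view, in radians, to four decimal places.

0.5360 rad

Angle of view α = 2·arctan(h/2f) with h = 32.9 mm and f = 59.9 mm.
h/2f = 0.27462; arctan(0.27462) ≈ 0.2680 rad, so α ≈ 0.5360 rad.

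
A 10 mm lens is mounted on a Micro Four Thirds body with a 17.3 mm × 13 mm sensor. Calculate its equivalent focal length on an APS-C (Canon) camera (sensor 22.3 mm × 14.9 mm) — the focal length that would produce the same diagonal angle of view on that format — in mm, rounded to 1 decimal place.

Sensor diagonal = √(17.3² + 13²) = √468.2900 ≈ 21.6400 mm.
Sensor diagonal = √(22.3² + 14.9²) = √719.3000 ≈ 26.8198 mm.
Equal angle of view means equal diagonal/f ratio, so f₂ = f₁ · (diagonal₂/diagonal₁) = 10 × 26.8198/21.6400.
f₂ = 10 × 1.23936 ≈ 12.394 mm.

12.4 mm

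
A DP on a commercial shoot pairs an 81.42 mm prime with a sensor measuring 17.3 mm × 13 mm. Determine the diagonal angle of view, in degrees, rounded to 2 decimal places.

Sensor diagonal = √(17.3² + 13²) = √468.2900 ≈ 21.6400 mm.
Angle of view α = 2·arctan(d/2f) with d = 21.6400 mm and f = 81.42 mm.
d/2f = 0.13289; arctan(0.13289) ≈ 7.5698°, so α ≈ 15.1395°.

15.14°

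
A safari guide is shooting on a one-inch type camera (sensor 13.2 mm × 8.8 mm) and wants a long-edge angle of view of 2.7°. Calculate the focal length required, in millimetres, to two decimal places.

280.06 mm

From α = 2·arctan(w/2f) we get f = w / (2·tan(α/2)).
With w = 13.2 mm and α/2 = 1.35°, tan(α/2) ≈ 0.02357, so f ≈ 13.2 / 0.04713 ≈ 280.0609 mm.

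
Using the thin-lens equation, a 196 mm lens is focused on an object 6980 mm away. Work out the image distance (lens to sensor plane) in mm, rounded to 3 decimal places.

201.663 mm

1/dᵢ = 1/f − 1/dₒ = 1/196 − 1/6980 = 0.0049588 mm⁻¹.
dᵢ = 1/0.0049588 ≈ 201.6627 mm.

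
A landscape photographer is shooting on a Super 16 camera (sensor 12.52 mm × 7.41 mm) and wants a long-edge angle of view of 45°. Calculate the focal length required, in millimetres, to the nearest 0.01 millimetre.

15.11 mm

From α = 2·arctan(w/2f) we get f = w / (2·tan(α/2)).
With w = 12.52 mm and α/2 = 22.5°, tan(α/2) ≈ 0.41421, so f ≈ 12.52 / 0.82843 ≈ 15.1130 mm.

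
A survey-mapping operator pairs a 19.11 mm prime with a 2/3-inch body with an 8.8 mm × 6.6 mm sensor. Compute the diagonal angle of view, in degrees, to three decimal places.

32.112°

Sensor diagonal = √(8.8² + 6.6²) = √121.0000 ≈ 11.0000 mm.
Angle of view α = 2·arctan(d/2f) with d = 11.0000 mm and f = 19.11 mm.
d/2f = 0.28781; arctan(0.28781) ≈ 16.0562°, so α ≈ 32.1124°.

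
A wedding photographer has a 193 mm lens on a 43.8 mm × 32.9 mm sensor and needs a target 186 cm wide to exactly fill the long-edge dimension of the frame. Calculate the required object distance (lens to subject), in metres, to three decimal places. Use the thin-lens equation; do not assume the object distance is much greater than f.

8.389 m

W: 186 cm = 1860 mm.
Magnification m = w/W = dᵢ/dₒ; combined with 1/f = 1/dₒ + 1/dᵢ this gives dₒ = f·(1 + W/w).
dₒ = 193 mm × (1 + 1860/43.8) = 193 × 43.4658 ≈ 8388.890 mm = 8.38889 m.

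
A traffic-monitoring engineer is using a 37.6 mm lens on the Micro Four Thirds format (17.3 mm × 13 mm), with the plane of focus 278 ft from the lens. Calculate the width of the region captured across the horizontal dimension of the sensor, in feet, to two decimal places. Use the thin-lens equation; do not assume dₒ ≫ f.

dₒ: 278 ft × 304.8 mm/ft = 84734.40 mm.
Similar triangles through the lens centre give W/dₒ = w/dᵢ; with 1/f = 1/dₒ + 1/dᵢ this gives W = w·(dₒ − f)/f.
W = 17.3 mm × (84734.4 − 37.6) / 37.6 = 17.3 × 2252.5744 ≈ 38969.537 mm = 38969.537/304.8 ft = 127.853 ft.

127.85 ft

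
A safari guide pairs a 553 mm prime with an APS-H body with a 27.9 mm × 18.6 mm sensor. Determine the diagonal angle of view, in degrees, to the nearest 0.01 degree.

Sensor diagonal = √(27.9² + 18.6²) = √1124.3700 ≈ 33.5316 mm.
Angle of view α = 2·arctan(d/2f) with d = 33.5316 mm and f = 553 mm.
d/2f = 0.03032; arctan(0.03032) ≈ 1.7366°, so α ≈ 3.4731°.

3.47°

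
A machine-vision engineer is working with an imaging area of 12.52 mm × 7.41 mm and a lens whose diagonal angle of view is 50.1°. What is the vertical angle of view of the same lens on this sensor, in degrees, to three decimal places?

Sensor diagonal = √(12.52² + 7.41²) = √211.6585 ≈ 14.5485 mm.
From the diagonal AOV: f = 14.5485 / (2·tan(25.05°)) = 14.5485 / 0.93474 ≈ 15.5642 mm.
Vertical AOV = 2·arctan(7.41 / (2 × 15.5642)) = 2·arctan(0.23805) ≈ 26.7797°.

26.780°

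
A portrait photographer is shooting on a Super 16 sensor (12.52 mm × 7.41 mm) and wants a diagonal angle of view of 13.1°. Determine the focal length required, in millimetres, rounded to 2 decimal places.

63.35 mm

Sensor diagonal = √(12.52² + 7.41²) = √211.6585 ≈ 14.5485 mm.
From α = 2·arctan(d/2f) we get f = d / (2·tan(α/2)).
With d = 14.5485 mm and α/2 = 6.55°, tan(α/2) ≈ 0.11482, so f ≈ 14.5485 / 0.22964 ≈ 63.3536 mm.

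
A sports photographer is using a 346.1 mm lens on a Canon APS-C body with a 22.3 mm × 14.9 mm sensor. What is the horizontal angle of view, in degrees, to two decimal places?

Angle of view α = 2·arctan(w/2f) with w = 22.3 mm and f = 346.1 mm.
w/2f = 0.03222; arctan(0.03222) ≈ 1.8452°, so α ≈ 3.6904°.

3.69°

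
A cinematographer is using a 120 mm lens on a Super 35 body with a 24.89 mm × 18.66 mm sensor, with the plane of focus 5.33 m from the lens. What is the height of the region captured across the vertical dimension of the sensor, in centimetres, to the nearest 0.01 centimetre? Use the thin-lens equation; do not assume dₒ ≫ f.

dₒ: 5.33 m = 5330 mm.
Similar triangles through the lens centre give W/dₒ = h/dᵢ; with 1/f = 1/dₒ + 1/dᵢ this gives W = h·(dₒ − f)/f.
W = 18.66 mm × (5330 − 120) / 120 = 18.66 × 43.4167 ≈ 810.155 mm = 81.0155 cm.

81.02 cm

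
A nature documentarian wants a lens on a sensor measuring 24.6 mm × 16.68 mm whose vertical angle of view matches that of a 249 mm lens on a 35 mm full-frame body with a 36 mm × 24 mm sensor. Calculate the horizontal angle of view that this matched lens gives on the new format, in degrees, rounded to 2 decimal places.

Equal vertical AOV ⇒ f₂ = f₁ · 16.68/24 = 249 × 0.69500 ≈ 173.0550 mm.
Horizontal AOV on the new format = 2·arctan(24.6 / (2 × 173.0550)) = 2·arctan(0.07108) ≈ 8.1310°.

8.13°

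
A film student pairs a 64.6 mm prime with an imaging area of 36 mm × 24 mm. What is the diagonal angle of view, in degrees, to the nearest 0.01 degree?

37.03°

Sensor diagonal = √(36² + 24²) = √1872.0000 ≈ 43.2666 mm.
Angle of view α = 2·arctan(d/2f) with d = 43.2666 mm and f = 64.6 mm.
d/2f = 0.33488; arctan(0.33488) ≈ 18.5147°, so α ≈ 37.0294°.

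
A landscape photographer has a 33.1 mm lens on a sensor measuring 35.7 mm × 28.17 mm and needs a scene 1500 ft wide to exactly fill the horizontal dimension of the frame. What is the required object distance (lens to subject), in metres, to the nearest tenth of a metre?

423.9 m

W: 1500 ft × 304.8 mm/ft = 457199.99 mm.
Magnification m = w/W = dᵢ/dₒ; combined with 1/f = 1/dₒ + 1/dᵢ this gives dₒ = f·(1 + W/w).
dₒ = 33.1 mm × (1 + 457200/35.7) = 33.1 × 12807.7223 ≈ 423935.607 mm = 423.936 m.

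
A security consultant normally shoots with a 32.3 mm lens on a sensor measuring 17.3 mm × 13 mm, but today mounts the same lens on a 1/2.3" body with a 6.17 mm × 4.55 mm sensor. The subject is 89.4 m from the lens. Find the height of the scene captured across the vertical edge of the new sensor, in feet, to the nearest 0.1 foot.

The focal length stays 32.3 mm; the relevant sensor dimension is now h = 4.55 mm. Object distance dₒ = 89.4 m = 89400 mm.
Thin-lens field height W = h·(dₒ − f)/f = 4.55 × (89400 − 32.3)/32.3 ≈ 12588.948 mm = 12588.948/304.8 ft = 41.3023 ft.

41.3 ft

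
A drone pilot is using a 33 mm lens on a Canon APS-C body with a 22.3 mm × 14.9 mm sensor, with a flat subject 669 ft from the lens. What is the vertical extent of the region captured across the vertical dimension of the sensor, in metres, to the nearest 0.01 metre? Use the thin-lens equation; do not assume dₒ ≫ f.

92.05 m

dₒ: 669 ft × 304.8 mm/ft = 203911.19 mm.
Similar triangles through the lens centre give W/dₒ = h/dᵢ; with 1/f = 1/dₒ + 1/dᵢ this gives W = h·(dₒ − f)/f.
W = 14.9 mm × (203911 − 33) / 33 = 14.9 × 6178.1271 ≈ 92054.093 mm = 92.0541 m.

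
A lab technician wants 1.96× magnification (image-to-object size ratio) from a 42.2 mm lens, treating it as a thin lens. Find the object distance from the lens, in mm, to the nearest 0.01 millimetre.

63.73 mm

With m = dᵢ/dₒ and 1/f = 1/dₒ + 1/dᵢ, substituting dᵢ = m·dₒ gives 1/f = (1 + 1/m)/dₒ, hence dₒ = f·(1 + 1/m).
dₒ = 42.2 × (1 + 1/1.96) = 42.2 × 1.51020 ≈ 63.731 mm.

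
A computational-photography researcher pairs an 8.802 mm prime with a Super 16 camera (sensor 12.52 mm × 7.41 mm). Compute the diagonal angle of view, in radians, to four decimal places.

1.3813 rad

Sensor diagonal = √(12.52² + 7.41²) = √211.6585 ≈ 14.5485 mm.
Angle of view α = 2·arctan(d/2f) with d = 14.5485 mm and f = 8.802 mm.
d/2f = 0.82643; arctan(0.82643) ≈ 0.6907 rad, so α ≈ 1.3813 rad.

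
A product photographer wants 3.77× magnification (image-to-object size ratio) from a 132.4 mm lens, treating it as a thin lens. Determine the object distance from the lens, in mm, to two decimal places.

167.52 mm

With m = dᵢ/dₒ and 1/f = 1/dₒ + 1/dᵢ, substituting dᵢ = m·dₒ gives 1/f = (1 + 1/m)/dₒ, hence dₒ = f·(1 + 1/m).
dₒ = 132.4 × (1 + 1/3.77) = 132.4 × 1.26525 ≈ 167.519 mm.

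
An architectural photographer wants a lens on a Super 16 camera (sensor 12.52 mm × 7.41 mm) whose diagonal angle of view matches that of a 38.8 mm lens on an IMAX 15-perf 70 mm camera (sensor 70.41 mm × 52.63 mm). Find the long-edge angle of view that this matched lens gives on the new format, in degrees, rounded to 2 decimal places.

88.54°

Sensor diagonal = √(70.41² + 52.63²) = √7727.4850 ≈ 87.9061 mm.
Sensor diagonal = √(12.52² + 7.41²) = √211.6585 ≈ 14.5485 mm.
Equal diagonal AOV ⇒ f₂ = f₁ · 14.5485/87.9061 = 38.8 × 0.16550 ≈ 6.4214 mm.
Long-edge AOV on the new format = 2·arctan(12.52 / (2 × 6.4214)) = 2·arctan(0.97486) ≈ 88.5415°.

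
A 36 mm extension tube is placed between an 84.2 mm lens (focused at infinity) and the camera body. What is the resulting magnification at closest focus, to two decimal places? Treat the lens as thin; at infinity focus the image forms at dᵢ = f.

0.43×

The tube moves the image plane from f to f + e, so dᵢ = 84.2 + 36 = 120.2 mm. Focus is achieved when 1/f = 1/dₒ + 1/dᵢ, giving dₒ = 1/(1/f − 1/(f+e)).
Magnification m = dᵢ/dₒ = (f+e)·(1/f − 1/(f+e)) = e/f = 36/84.2 ≈ 0.4276.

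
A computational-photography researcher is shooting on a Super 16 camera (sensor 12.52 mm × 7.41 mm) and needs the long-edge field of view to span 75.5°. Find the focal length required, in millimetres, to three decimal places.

From α = 2·arctan(w/2f) we get f = w / (2·tan(α/2)).
With w = 12.52 mm and α/2 = 37.75°, tan(α/2) ≈ 0.77428, so f ≈ 12.52 / 1.54857 ≈ 8.0849 mm.

8.085 mm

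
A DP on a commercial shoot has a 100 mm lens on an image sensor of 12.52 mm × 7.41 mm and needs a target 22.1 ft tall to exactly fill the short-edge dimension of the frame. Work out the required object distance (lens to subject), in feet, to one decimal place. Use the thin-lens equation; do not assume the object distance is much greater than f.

W: 22.1 ft × 304.8 mm/ft = 6736.08 mm.
Magnification m = h/W = dᵢ/dₒ; combined with 1/f = 1/dₒ + 1/dᵢ this gives dₒ = f·(1 + W/h).
dₒ = 100 mm × (1 + 6736.08/7.41) = 100 × 910.0526 ≈ 91005.260 mm = 91005.260/304.8 ft = 298.574 ft.

298.6 ft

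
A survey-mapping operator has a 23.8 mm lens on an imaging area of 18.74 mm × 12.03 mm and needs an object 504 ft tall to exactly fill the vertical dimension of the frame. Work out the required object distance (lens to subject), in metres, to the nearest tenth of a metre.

W: 504 ft × 304.8 mm/ft = 153619.20 mm.
Magnification m = h/W = dᵢ/dₒ; combined with 1/f = 1/dₒ + 1/dᵢ this gives dₒ = f·(1 + W/h).
dₒ = 23.8 mm × (1 + 153619/12.03) = 23.8 × 12770.6754 ≈ 303942.075 mm = 303.942 m.

303.9 m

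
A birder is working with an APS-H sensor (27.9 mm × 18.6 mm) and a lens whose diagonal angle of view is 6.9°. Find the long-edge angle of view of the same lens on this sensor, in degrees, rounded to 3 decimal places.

Sensor diagonal = √(27.9² + 18.6²) = √1124.3700 ≈ 33.5316 mm.
From the diagonal AOV: f = 33.5316 / (2·tan(3.45°)) = 33.5316 / 0.12057 ≈ 278.1012 mm.
Long-edge AOV = 2·arctan(27.9 / (2 × 278.1012)) = 2·arctan(0.05016) ≈ 5.7433°.

5.743°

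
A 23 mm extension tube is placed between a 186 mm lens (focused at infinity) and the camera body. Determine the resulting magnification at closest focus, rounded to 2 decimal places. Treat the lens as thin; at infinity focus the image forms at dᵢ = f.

The tube moves the image plane from f to f + e, so dᵢ = 186 + 23 = 209 mm. Focus is achieved when 1/f = 1/dₒ + 1/dᵢ, giving dₒ = 1/(1/f − 1/(f+e)).
Magnification m = dᵢ/dₒ = (f+e)·(1/f − 1/(f+e)) = e/f = 23/186 ≈ 0.1237.

0.12×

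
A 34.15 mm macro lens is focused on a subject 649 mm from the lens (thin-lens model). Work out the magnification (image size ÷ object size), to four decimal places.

Thin lens: 1/f = 1/dₒ + 1/dᵢ → 1/dᵢ = 1/34.15 − 1/649 = 0.0277417 mm⁻¹, so dᵢ ≈ 36.0468 mm.
Magnification m = dᵢ/dₒ = 36.0468/649 ≈ 0.05554.

0.0555×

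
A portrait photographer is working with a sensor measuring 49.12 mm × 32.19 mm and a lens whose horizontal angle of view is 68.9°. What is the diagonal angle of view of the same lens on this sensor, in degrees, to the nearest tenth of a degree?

78.7°

From the horizontal AOV: f = 49.12 / (2·tan(34.45°)) = 49.12 / 1.37199 ≈ 35.8019 mm.
Sensor diagonal = √(49.12² + 32.19²) = √3448.9705 ≈ 58.7279 mm.
Diagonal AOV = 2·arctan(58.7279 / (2 × 35.8019)) = 2·arctan(0.82018) ≈ 78.7158°.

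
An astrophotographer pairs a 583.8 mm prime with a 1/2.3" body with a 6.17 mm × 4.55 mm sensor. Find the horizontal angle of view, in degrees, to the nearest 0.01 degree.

0.61°

Angle of view α = 2·arctan(w/2f) with w = 6.17 mm and f = 583.8 mm.
w/2f = 0.00528; arctan(0.00528) ≈ 0.3028°, so α ≈ 0.6055°.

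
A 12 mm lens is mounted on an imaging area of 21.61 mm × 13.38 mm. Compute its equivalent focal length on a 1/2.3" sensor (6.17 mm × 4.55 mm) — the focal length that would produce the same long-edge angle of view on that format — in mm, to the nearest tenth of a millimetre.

3.4 mm

Equal angle of view means equal width/f ratio, so f₂ = f₁ · (width₂/width₁) = 12 × 6.17/21.61.
f₂ = 12 × 0.28552 ≈ 3.426 mm.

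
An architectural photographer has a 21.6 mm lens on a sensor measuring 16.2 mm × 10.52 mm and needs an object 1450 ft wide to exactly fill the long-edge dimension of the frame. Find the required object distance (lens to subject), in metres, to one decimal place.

589.3 m

W: 1450 ft × 304.8 mm/ft = 441959.99 mm.
Magnification m = w/W = dᵢ/dₒ; combined with 1/f = 1/dₒ + 1/dᵢ this gives dₒ = f·(1 + W/w).
dₒ = 21.6 mm × (1 + 441960/16.2) = 21.6 × 27282.4806 ≈ 589301.581 mm = 589.302 m.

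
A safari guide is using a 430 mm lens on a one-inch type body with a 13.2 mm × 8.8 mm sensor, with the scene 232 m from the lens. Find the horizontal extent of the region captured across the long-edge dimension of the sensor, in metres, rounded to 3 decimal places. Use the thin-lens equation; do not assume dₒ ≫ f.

dₒ: 232 m = 232000 mm.
Similar triangles through the lens centre give W/dₒ = w/dᵢ; with 1/f = 1/dₒ + 1/dᵢ this gives W = w·(dₒ − f)/f.
W = 13.2 mm × (232000 − 430) / 430 = 13.2 × 538.5349 ≈ 7108.660 mm = 7.10866 m.

7.109 m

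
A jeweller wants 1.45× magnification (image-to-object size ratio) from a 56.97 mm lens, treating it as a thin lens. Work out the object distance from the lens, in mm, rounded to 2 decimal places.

With m = dᵢ/dₒ and 1/f = 1/dₒ + 1/dᵢ, substituting dᵢ = m·dₒ gives 1/f = (1 + 1/m)/dₒ, hence dₒ = f·(1 + 1/m).
dₒ = 56.97 × (1 + 1/1.45) = 56.97 × 1.68966 ≈ 96.260 mm.

96.26 mm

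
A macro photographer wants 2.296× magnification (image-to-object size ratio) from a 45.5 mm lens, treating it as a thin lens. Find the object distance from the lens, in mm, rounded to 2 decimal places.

With m = dᵢ/dₒ and 1/f = 1/dₒ + 1/dᵢ, substituting dᵢ = m·dₒ gives 1/f = (1 + 1/m)/dₒ, hence dₒ = f·(1 + 1/m).
dₒ = 45.5 × (1 + 1/2.296) = 45.5 × 1.43554 ≈ 65.317 mm.

65.32 mm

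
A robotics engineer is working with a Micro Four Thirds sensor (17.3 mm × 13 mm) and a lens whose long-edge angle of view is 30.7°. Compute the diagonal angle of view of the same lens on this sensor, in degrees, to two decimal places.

37.90°

From the long-edge AOV: f = 17.3 / (2·tan(15.35°)) = 17.3 / 0.54901 ≈ 31.5110 mm.
Sensor diagonal = √(17.3² + 13²) = √468.2900 ≈ 21.6400 mm.
Diagonal AOV = 2·arctan(21.6400 / (2 × 31.5110)) = 2·arctan(0.34337) ≈ 37.9021°.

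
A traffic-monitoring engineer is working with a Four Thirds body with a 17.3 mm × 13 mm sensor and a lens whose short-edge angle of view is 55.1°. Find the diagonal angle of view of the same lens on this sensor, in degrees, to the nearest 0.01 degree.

From the short-edge AOV: f = 13 / (2·tan(27.55°)) = 13 / 1.04335 ≈ 12.4598 mm.
Sensor diagonal = √(17.3² + 13²) = √468.2900 ≈ 21.6400 mm.
Diagonal AOV = 2·arctan(21.6400 / (2 × 12.4598)) = 2·arctan(0.86839) ≈ 81.9415°.

81.94°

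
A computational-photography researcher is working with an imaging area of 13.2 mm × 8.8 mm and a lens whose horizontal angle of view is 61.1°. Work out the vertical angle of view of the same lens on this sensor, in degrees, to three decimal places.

From the horizontal AOV: f = 13.2 / (2·tan(30.55°)) = 13.2 / 1.18044 ≈ 11.1823 mm.
Vertical AOV = 2·arctan(8.8 / (2 × 11.1823)) = 2·arctan(0.39348) ≈ 42.9574°.

42.957°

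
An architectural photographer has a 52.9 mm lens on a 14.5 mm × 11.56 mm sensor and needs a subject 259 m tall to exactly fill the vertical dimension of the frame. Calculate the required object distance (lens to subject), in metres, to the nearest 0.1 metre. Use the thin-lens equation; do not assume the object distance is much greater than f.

W: 259 m = 259000 mm.
Magnification m = h/W = dᵢ/dₒ; combined with 1/f = 1/dₒ + 1/dᵢ this gives dₒ = f·(1 + W/h).
dₒ = 52.9 mm × (1 + 259000/11.56) = 52.9 × 22405.8443 ≈ 1185269.163 mm = 1185.27 m.

1185.3 m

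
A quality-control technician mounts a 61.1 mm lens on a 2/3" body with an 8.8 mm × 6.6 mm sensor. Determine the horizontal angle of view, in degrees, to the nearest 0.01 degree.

8.24°

Angle of view α = 2·arctan(w/2f) with w = 8.8 mm and f = 61.1 mm.
w/2f = 0.07201; arctan(0.07201) ≈ 4.1189°, so α ≈ 8.2379°.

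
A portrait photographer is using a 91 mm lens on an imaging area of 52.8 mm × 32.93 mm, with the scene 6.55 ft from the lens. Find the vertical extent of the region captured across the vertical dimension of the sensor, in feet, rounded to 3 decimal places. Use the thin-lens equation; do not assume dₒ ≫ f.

dₒ: 6.55 ft × 304.8 mm/ft = 1996.44 mm.
Similar triangles through the lens centre give W/dₒ = h/dᵢ; with 1/f = 1/dₒ + 1/dᵢ this gives W = h·(dₒ − f)/f.
W = 32.93 mm × (1996.44 − 91) / 91 = 32.93 × 20.9389 ≈ 689.518 mm = 689.518/304.8 ft = 2.2622 ft.

2.262 ft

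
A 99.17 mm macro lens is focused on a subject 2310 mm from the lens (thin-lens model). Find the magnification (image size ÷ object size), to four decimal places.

0.0449×

Thin lens: 1/f = 1/dₒ + 1/dᵢ → 1/dᵢ = 1/99.17 − 1/2310 = 0.0096508 mm⁻¹, so dᵢ ≈ 103.6184 mm.
Magnification m = dᵢ/dₒ = 103.6184/2310 ≈ 0.04486.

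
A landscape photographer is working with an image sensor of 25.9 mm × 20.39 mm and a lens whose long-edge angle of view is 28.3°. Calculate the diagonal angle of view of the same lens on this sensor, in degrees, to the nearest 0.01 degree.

35.58°

From the long-edge AOV: f = 25.9 / (2·tan(14.15°)) = 25.9 / 0.50422 ≈ 51.3664 mm.
Sensor diagonal = √(25.9² + 20.39²) = √1086.5621 ≈ 32.9630 mm.
Diagonal AOV = 2·arctan(32.9630 / (2 × 51.3664)) = 2·arctan(0.32086) ≈ 35.5789°.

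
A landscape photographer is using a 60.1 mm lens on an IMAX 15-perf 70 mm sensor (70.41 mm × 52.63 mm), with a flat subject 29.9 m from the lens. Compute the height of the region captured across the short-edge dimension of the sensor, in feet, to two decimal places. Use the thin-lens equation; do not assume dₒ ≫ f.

dₒ: 29.9 m = 29900 mm.
Similar triangles through the lens centre give W/dₒ = h/dᵢ; with 1/f = 1/dₒ + 1/dᵢ this gives W = h·(dₒ − f)/f.
W = 52.63 mm × (29900 − 60.1) / 60.1 = 52.63 × 496.5042 ≈ 26131.014 mm = 26131.014/304.8 ft = 85.7317 ft.

85.73 ft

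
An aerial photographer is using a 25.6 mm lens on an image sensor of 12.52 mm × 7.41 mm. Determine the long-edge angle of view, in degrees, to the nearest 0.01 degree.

27.48°

Angle of view α = 2·arctan(w/2f) with w = 12.52 mm and f = 25.6 mm.
w/2f = 0.24453; arctan(0.24453) ≈ 13.7410°, so α ≈ 27.4819°.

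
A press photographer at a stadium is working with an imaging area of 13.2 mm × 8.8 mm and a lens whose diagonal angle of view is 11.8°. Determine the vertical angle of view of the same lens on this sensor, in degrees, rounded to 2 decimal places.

6.56°

Sensor diagonal = √(13.2² + 8.8²) = √251.6800 ≈ 15.8644 mm.
From the diagonal AOV: f = 15.8644 / (2·tan(5.9°)) = 15.8644 / 0.20668 ≈ 76.7584 mm.
Vertical AOV = 2·arctan(8.8 / (2 × 76.7584)) = 2·arctan(0.05732) ≈ 6.5615°.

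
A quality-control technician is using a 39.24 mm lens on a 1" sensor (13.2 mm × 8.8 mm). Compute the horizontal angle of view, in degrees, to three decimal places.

19.095°

Angle of view α = 2·arctan(w/2f) with w = 13.2 mm and f = 39.24 mm.
w/2f = 0.16820; arctan(0.16820) ≈ 9.5475°, so α ≈ 19.0951°.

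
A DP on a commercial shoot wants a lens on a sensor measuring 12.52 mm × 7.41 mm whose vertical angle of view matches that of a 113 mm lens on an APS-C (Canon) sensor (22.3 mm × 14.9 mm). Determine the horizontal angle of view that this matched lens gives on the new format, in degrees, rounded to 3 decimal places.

12.712°

Equal vertical AOV ⇒ f₂ = f₁ · 7.41/14.9 = 113 × 0.49732 ≈ 56.1966 mm.
Horizontal AOV on the new format = 2·arctan(12.52 / (2 × 56.1966)) = 2·arctan(0.11139) ≈ 12.7125°.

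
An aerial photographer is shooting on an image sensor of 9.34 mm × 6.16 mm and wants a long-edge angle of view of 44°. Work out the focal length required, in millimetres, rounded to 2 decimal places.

11.56 mm

From α = 2·arctan(w/2f) we get f = w / (2·tan(α/2)).
With w = 9.34 mm and α/2 = 22°, tan(α/2) ≈ 0.40403, so f ≈ 9.34 / 0.80805 ≈ 11.5587 mm.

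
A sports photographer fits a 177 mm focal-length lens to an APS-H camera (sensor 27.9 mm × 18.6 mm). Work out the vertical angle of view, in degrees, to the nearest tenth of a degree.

Angle of view α = 2·arctan(h/2f) with h = 18.6 mm and f = 177 mm.
h/2f = 0.05254; arctan(0.05254) ≈ 3.0077°, so α ≈ 6.0154°.

6.0°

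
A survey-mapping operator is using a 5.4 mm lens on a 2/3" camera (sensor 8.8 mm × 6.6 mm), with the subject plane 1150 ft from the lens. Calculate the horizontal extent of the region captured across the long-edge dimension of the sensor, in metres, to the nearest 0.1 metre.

dₒ: 1150 ft × 304.8 mm/ft = 350519.99 mm.
Similar triangles through the lens centre give W/dₒ = w/dᵢ; with 1/f = 1/dₒ + 1/dᵢ this gives W = w·(dₒ − f)/f.
W = 8.8 mm × (350520 − 5.4) / 5.4 = 8.8 × 64910.1090 ≈ 571208.959 mm = 571.209 m.

571.2 m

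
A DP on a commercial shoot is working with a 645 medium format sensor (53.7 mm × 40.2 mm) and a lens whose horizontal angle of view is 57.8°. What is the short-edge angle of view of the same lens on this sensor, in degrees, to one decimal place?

44.9°

From the horizontal AOV: f = 53.7 / (2·tan(28.9°)) = 53.7 / 1.10406 ≈ 48.6387 mm.
Short-edge AOV = 2·arctan(40.2 / (2 × 48.6387)) = 2·arctan(0.41325) ≈ 44.9058°.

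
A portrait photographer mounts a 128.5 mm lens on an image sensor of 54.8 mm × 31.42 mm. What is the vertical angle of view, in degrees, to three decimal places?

13.940°

Angle of view α = 2·arctan(h/2f) with h = 31.42 mm and f = 128.5 mm.
h/2f = 0.12226; arctan(0.12226) ≈ 6.9702°, so α ≈ 13.9404°.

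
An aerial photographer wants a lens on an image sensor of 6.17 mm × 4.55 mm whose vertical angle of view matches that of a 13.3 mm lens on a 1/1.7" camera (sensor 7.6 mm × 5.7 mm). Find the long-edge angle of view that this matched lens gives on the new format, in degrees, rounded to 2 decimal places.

Equal vertical AOV ⇒ f₂ = f₁ · 4.55/5.7 = 13.3 × 0.79825 ≈ 10.6167 mm.
Long-edge AOV on the new format = 2·arctan(6.17 / (2 × 10.6167)) = 2·arctan(0.29058) ≈ 32.4057°.

32.41°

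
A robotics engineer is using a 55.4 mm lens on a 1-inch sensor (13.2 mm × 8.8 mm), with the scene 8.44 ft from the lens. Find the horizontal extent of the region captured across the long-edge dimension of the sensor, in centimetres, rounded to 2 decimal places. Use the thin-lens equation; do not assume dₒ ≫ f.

59.97 cm

dₒ: 8.44 ft × 304.8 mm/ft = 2572.51 mm.
Similar triangles through the lens centre give W/dₒ = w/dᵢ; with 1/f = 1/dₒ + 1/dᵢ this gives W = w·(dₒ − f)/f.
W = 13.2 mm × (2572.51 − 55.4) / 55.4 = 13.2 × 45.4352 ≈ 599.745 mm = 59.9745 cm.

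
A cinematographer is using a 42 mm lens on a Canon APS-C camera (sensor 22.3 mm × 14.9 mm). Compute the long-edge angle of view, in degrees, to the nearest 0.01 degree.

29.74°

Angle of view α = 2·arctan(w/2f) with w = 22.3 mm and f = 42 mm.
w/2f = 0.26548; arctan(0.26548) ≈ 14.8677°, so α ≈ 29.7354°.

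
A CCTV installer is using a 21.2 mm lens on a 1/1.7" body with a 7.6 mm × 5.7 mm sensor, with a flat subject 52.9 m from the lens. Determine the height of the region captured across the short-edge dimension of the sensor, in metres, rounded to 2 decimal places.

14.22 m

dₒ: 52.9 m = 52900 mm.
Similar triangles through the lens centre give W/dₒ = h/dᵢ; with 1/f = 1/dₒ + 1/dᵢ this gives W = h·(dₒ − f)/f.
W = 5.7 mm × (52900 − 21.2) / 21.2 = 5.7 × 2494.2830 ≈ 14217.413 mm = 14.2174 m.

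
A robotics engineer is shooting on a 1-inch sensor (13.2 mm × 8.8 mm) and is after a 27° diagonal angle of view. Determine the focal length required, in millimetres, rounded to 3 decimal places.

33.040 mm

Sensor diagonal = √(13.2² + 8.8²) = √251.6800 ≈ 15.8644 mm.
From α = 2·arctan(d/2f) we get f = d / (2·tan(α/2)).
With d = 15.8644 mm and α/2 = 13.5°, tan(α/2) ≈ 0.24008, so f ≈ 15.8644 / 0.48016 ≈ 33.0400 mm.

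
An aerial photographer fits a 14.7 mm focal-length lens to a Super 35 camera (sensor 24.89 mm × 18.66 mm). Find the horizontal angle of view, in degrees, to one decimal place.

Angle of view α = 2·arctan(w/2f) with w = 24.89 mm and f = 14.7 mm.
w/2f = 0.84660; arctan(0.84660) ≈ 40.2512°, so α ≈ 80.5024°.

80.5°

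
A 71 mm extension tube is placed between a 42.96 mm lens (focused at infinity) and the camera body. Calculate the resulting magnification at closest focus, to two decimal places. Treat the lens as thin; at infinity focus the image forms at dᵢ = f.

The tube moves the image plane from f to f + e, so dᵢ = 42.96 + 71 = 113.96 mm. Focus is achieved when 1/f = 1/dₒ + 1/dᵢ, giving dₒ = 1/(1/f − 1/(f+e)).
Magnification m = dᵢ/dₒ = (f+e)·(1/f − 1/(f+e)) = e/f = 71/42.96 ≈ 1.6527.

1.65×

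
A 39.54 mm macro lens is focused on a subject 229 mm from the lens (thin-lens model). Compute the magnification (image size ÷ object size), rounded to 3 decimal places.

Thin lens: 1/f = 1/dₒ + 1/dᵢ → 1/dᵢ = 1/39.54 − 1/229 = 0.0209240 mm⁻¹, so dᵢ ≈ 47.7919 mm.
Magnification m = dᵢ/dₒ = 47.7919/229 ≈ 0.20870.

0.209×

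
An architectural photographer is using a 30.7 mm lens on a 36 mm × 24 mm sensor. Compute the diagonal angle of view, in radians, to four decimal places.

Sensor diagonal = √(36² + 24²) = √1872.0000 ≈ 43.2666 mm.
Angle of view α = 2·arctan(d/2f) with d = 43.2666 mm and f = 30.7 mm.
d/2f = 0.70467; arctan(0.70467) ≈ 0.6139 rad, so α ≈ 1.2277 rad.

1.2277 rad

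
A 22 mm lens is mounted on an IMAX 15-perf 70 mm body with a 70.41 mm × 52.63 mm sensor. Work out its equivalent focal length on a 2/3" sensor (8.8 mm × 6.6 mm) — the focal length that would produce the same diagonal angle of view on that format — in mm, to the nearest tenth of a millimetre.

2.8 mm

Sensor diagonal = √(70.41² + 52.63²) = √7727.4850 ≈ 87.9061 mm.
Sensor diagonal = √(8.8² + 6.6²) = √121.0000 ≈ 11.0000 mm.
Equal angle of view means equal diagonal/f ratio, so f₂ = f₁ · (diagonal₂/diagonal₁) = 22 × 11.0000/87.9061.
f₂ = 22 × 0.12513 ≈ 2.753 mm.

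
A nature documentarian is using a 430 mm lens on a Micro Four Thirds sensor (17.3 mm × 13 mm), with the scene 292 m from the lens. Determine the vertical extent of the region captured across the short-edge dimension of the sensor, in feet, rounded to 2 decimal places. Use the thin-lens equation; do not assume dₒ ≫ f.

dₒ: 292 m = 292000 mm.
Similar triangles through the lens centre give W/dₒ = h/dᵢ; with 1/f = 1/dₒ + 1/dᵢ this gives W = h·(dₒ − f)/f.
W = 13 mm × (292000 − 430) / 430 = 13 × 678.0698 ≈ 8814.907 mm = 8814.907/304.8 ft = 28.9203 ft.

28.92 ft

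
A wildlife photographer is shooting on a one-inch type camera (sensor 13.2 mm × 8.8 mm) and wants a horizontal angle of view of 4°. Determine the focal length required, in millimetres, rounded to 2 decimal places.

From α = 2·arctan(w/2f) we get f = w / (2·tan(α/2)).
With w = 13.2 mm and α/2 = 2°, tan(α/2) ≈ 0.03492, so f ≈ 13.2 / 0.06984 ≈ 188.9993 mm.

189.00 mm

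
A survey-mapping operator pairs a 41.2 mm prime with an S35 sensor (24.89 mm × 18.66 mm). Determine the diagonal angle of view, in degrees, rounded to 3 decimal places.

Sensor diagonal = √(24.89² + 18.66²) = √967.7077 ≈ 31.1080 mm.
Angle of view α = 2·arctan(d/2f) with d = 31.1080 mm and f = 41.2 mm.
d/2f = 0.37752; arctan(0.37752) ≈ 20.6827°, so α ≈ 41.3655°.

41.365°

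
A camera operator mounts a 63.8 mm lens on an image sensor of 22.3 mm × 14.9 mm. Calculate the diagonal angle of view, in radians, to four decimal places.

Sensor diagonal = √(22.3² + 14.9²) = √719.3000 ≈ 26.8198 mm.
Angle of view α = 2·arctan(d/2f) with d = 26.8198 mm and f = 63.8 mm.
d/2f = 0.21019; arctan(0.21019) ≈ 0.2072 rad, so α ≈ 0.4143 rad.

0.4143 rad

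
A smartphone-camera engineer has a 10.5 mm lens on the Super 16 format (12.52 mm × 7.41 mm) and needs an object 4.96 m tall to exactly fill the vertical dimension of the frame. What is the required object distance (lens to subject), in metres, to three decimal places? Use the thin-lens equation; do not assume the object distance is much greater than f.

W: 4.96 m = 4960 mm.
Magnification m = h/W = dᵢ/dₒ; combined with 1/f = 1/dₒ + 1/dᵢ this gives dₒ = f·(1 + W/h).
dₒ = 10.5 mm × (1 + 4960/7.41) = 10.5 × 670.3657 ≈ 7038.840 mm = 7.03884 m.

7.039 m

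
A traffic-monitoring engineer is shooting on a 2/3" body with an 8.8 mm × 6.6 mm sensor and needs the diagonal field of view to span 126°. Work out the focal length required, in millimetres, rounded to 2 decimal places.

Sensor diagonal = √(8.8² + 6.6²) = √121.0000 ≈ 11.0000 mm.
From α = 2·arctan(d/2f) we get f = d / (2·tan(α/2)).
With d = 11.0000 mm and α/2 = 63°, tan(α/2) ≈ 1.96261, so f ≈ 11.0000 / 3.92522 ≈ 2.8024 mm.

2.80 mm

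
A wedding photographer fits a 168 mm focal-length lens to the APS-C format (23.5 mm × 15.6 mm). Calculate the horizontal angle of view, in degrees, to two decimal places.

8.00°

Angle of view α = 2·arctan(w/2f) with w = 23.5 mm and f = 168 mm.
w/2f = 0.06994; arctan(0.06994) ≈ 4.0008°, so α ≈ 8.0016°.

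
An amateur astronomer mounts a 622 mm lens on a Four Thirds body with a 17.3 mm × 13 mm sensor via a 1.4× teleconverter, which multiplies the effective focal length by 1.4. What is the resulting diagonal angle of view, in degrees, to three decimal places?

1.424°

Effective focal length f = 622 × 1.4 = 870.8 mm.
Sensor diagonal = √(17.3² + 13²) = √468.2900 ≈ 21.6400 mm.
α = 2·arctan(21.640 / (2 × 870.8)) = 2·arctan(0.01243) ≈ 1.4238°.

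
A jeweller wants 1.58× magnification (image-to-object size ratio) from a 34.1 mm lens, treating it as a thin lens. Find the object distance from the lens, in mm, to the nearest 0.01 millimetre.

With m = dᵢ/dₒ and 1/f = 1/dₒ + 1/dᵢ, substituting dᵢ = m·dₒ gives 1/f = (1 + 1/m)/dₒ, hence dₒ = f·(1 + 1/m).
dₒ = 34.1 × (1 + 1/1.58) = 34.1 × 1.63291 ≈ 55.682 mm.

55.68 mm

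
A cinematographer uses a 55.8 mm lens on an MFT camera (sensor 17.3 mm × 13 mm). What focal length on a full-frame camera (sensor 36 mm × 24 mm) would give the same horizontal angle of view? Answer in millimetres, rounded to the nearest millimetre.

Equal angle of view means equal width/f ratio, so f₂ = f₁ · (width₂/width₁) = 55.8 × 36/17.3.
f₂ = 55.8 × 2.08092 ≈ 116.116 mm.

116 mm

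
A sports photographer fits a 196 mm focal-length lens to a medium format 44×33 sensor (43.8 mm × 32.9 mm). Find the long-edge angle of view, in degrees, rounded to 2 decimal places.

Angle of view α = 2·arctan(w/2f) with w = 43.8 mm and f = 196 mm.
w/2f = 0.11173; arctan(0.11173) ≈ 6.3755°, so α ≈ 12.7510°.

12.75°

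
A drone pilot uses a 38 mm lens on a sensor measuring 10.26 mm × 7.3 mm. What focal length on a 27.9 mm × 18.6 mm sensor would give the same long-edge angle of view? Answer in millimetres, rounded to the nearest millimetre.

103 mm

Equal angle of view means equal width/f ratio, so f₂ = f₁ · (width₂/width₁) = 38 × 27.9/10.26.
f₂ = 38 × 2.71930 ≈ 103.333 mm.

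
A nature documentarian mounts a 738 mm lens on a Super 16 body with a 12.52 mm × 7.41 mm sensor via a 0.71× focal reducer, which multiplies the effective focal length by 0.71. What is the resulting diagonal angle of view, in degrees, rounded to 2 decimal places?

Effective focal length f = 738 × 0.71 = 523.98 mm.
Sensor diagonal = √(12.52² + 7.41²) = √211.6585 ≈ 14.5485 mm.
α = 2·arctan(14.548 / (2 × 523.98)) = 2·arctan(0.01388) ≈ 1.5907°.

1.59°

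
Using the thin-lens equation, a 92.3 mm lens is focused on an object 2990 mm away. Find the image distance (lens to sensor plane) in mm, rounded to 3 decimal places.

95.240 mm

1/dᵢ = 1/f − 1/dₒ = 1/92.3 − 1/2990 = 0.0104998 mm⁻¹.
dᵢ = 1/0.0104998 ≈ 95.2400 mm.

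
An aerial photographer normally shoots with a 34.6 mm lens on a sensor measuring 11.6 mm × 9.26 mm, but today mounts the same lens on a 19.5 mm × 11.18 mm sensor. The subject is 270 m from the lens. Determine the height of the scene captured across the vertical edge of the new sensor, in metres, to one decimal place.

87.2 m

The focal length stays 34.6 mm; the relevant sensor dimension is now h = 11.18 mm. Object distance dₒ = 270 m = 270000 mm.
Thin-lens field height W = h·(dₒ − f)/f = 11.18 × (270000 − 34.6)/34.6 ≈ 87231.595 mm = 87.2316 m.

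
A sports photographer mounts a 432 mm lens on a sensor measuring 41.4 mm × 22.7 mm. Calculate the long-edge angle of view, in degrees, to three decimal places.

Angle of view α = 2·arctan(w/2f) with w = 41.4 mm and f = 432 mm.
w/2f = 0.04792; arctan(0.04792) ≈ 2.7433°, so α ≈ 5.4866°.

5.487°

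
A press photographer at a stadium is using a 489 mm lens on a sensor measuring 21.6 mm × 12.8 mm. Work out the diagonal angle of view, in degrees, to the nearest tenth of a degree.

Sensor diagonal = √(21.6² + 12.8²) = √630.4000 ≈ 25.1078 mm.
Angle of view α = 2·arctan(d/2f) with d = 25.1078 mm and f = 489 mm.
d/2f = 0.02567; arctan(0.02567) ≈ 1.4706°, so α ≈ 2.9412°.

2.9°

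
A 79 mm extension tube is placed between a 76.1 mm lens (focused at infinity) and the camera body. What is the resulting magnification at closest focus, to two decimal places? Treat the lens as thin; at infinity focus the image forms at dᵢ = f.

1.04×

The tube moves the image plane from f to f + e, so dᵢ = 76.1 + 79 = 155.1 mm. Focus is achieved when 1/f = 1/dₒ + 1/dᵢ, giving dₒ = 1/(1/f − 1/(f+e)).
Magnification m = dᵢ/dₒ = (f+e)·(1/f − 1/(f+e)) = e/f = 79/76.1 ≈ 1.0381.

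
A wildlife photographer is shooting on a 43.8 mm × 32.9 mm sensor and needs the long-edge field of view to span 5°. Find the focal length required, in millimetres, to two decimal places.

501.59 mm

From α = 2·arctan(w/2f) we get f = w / (2·tan(α/2)).
With w = 43.8 mm and α/2 = 2.5°, tan(α/2) ≈ 0.04366, so f ≈ 43.8 / 0.08732 ≈ 501.5925 mm.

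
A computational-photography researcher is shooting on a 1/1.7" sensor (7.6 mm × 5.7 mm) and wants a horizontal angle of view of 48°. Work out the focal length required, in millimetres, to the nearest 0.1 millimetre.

From α = 2·arctan(w/2f) we get f = w / (2·tan(α/2)).
With w = 7.6 mm and α/2 = 24°, tan(α/2) ≈ 0.44523, so f ≈ 7.6 / 0.89046 ≈ 8.5349 mm.

8.5 mm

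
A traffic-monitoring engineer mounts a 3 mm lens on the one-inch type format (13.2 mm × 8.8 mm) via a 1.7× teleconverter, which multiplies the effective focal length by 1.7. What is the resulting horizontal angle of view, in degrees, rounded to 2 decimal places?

Effective focal length f = 3 × 1.7 = 5.1 mm.
α = 2·arctan(13.2 / (2 × 5.1)) = 2·arctan(1.29412) ≈ 104.6115°.

104.61°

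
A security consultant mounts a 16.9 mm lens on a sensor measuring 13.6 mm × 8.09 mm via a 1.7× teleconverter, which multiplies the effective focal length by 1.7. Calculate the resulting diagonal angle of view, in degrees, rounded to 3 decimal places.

Effective focal length f = 16.9 × 1.7 = 28.73 mm.
Sensor diagonal = √(13.6² + 8.09²) = √250.4081 ≈ 15.8243 mm.
α = 2·arctan(15.824 / (2 × 28.73)) = 2·arctan(0.27540) ≈ 30.7947°.

30.795°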